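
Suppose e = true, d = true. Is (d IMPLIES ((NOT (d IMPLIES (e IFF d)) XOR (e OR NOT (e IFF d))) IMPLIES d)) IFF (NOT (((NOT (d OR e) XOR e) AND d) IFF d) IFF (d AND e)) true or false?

false

e IFF d = true IFF true = true
d IMPLIES (e IFF d) = true IMPLIES true = true
NOT (d IMPLIES (e IFF d)) = NOT true = false
e IFF d = true IFF true = true
NOT (e IFF d) = NOT true = false
e OR NOT (e IFF d) = true OR false = true
NOT (d IMPLIES (e IFF d)) XOR (e OR NOT (e IFF d)) = false XOR true = true
(NOT (d IMPLIES (e IFF d)) XOR (e OR NOT (e IFF d))) IMPLIES d = true IMPLIES true = true
d IMPLIES ((NOT (d IMPLIES (e IFF d)) XOR (e OR NOT (e IFF d))) IMPLIES d) = true IMPLIES true = true
d OR e = true OR true = true
NOT (d OR e) = NOT true = false
NOT (d OR e) XOR e = false XOR true = true
(NOT (d OR e) XOR e) AND d = true AND true = true
((NOT (d OR e) XOR e) AND d) IFF d = true IFF true = true
NOT (((NOT (d OR e) XOR e) AND d) IFF d) = NOT true = false
d AND e = true AND true = true
NOT (((NOT (d OR e) XOR e) AND d) IFF d) IFF (d AND e) = false IFF true = false
(d IMPLIES ((NOT (d IMPLIES (e IFF d)) XOR (e OR NOT (e IFF d))) IMPLIES d)) IFF (NOT (((NOT (d OR e) XOR e) AND d) IFF d) IFF (d AND e)) = true IFF false = false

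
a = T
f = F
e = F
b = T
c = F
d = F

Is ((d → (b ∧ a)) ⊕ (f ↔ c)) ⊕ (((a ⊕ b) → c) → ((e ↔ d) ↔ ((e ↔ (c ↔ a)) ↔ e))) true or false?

F

b ∧ a = T ∧ T = T
d → (b ∧ a) = F → T = T
f ↔ c = F ↔ F = T
(d → (b ∧ a)) ⊕ (f ↔ c) = T ⊕ T = F
a ⊕ b = T ⊕ T = F
(a ⊕ b) → c = F → F = T
e ↔ d = F ↔ F = T
c ↔ a = F ↔ T = F
e ↔ (c ↔ a) = F ↔ F = T
(e ↔ (c ↔ a)) ↔ e = T ↔ F = F
(e ↔ d) ↔ ((e ↔ (c ↔ a)) ↔ e) = T ↔ F = F
((a ⊕ b) → c) → ((e ↔ d) ↔ ((e ↔ (c ↔ a)) ↔ e)) = T → F = F
((d → (b ∧ a)) ⊕ (f ↔ c)) ⊕ (((a ⊕ b) → c) → ((e ↔ d) ↔ ((e ↔ (c ↔ a)) ↔ e))) = F ⊕ F = F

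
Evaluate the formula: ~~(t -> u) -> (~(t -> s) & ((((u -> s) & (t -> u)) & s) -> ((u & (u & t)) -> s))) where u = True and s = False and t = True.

True

t -> u = True -> True = True
~(t -> u) = ~True = False
~~(t -> u) = ~False = True
t -> s = True -> False = False
~(t -> s) = ~False = True
u -> s = True -> False = False
t -> u = True -> True = True
(u -> s) & (t -> u) = False & True = False
((u -> s) & (t -> u)) & s = False & False = False
u & t = True & True = True
u & (u & t) = True & True = True
(u & (u & t)) -> s = True -> False = False
(((u -> s) & (t -> u)) & s) -> ((u & (u & t)) -> s) = False -> False = True
~(t -> s) & ((((u -> s) & (t -> u)) & s) -> ((u & (u & t)) -> s)) = True & True = True
~~(t -> u) -> (~(t -> s) & ((((u -> s) & (t -> u)) & s) -> ((u & (u & t)) -> s))) = True -> True = True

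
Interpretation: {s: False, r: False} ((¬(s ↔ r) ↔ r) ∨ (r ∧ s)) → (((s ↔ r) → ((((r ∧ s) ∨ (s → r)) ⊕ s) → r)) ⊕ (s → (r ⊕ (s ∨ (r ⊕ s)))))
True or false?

True

s ↔ r = False ↔ False = True
¬(s ↔ r) = ¬True = False
¬(s ↔ r) ↔ r = False ↔ False = True
r ∧ s = False ∧ False = False
(¬(s ↔ r) ↔ r) ∨ (r ∧ s) = True ∨ False = True
s ↔ r = False ↔ False = True
r ∧ s = False ∧ False = False
s → r = False → False = True
(r ∧ s) ∨ (s → r) = False ∨ True = True
((r ∧ s) ∨ (s → r)) ⊕ s = True ⊕ False = True
(((r ∧ s) ∨ (s → r)) ⊕ s) → r = True → False = False
(s ↔ r) → ((((r ∧ s) ∨ (s → r)) ⊕ s) → r) = True → False = False
r ⊕ s = False ⊕ False = False
s ∨ (r ⊕ s) = False ∨ False = False
r ⊕ (s ∨ (r ⊕ s)) = False ⊕ False = False
s → (r ⊕ (s ∨ (r ⊕ s))) = False → False = True
((s ↔ r) → ((((r ∧ s) ∨ (s → r)) ⊕ s) → r)) ⊕ (s → (r ⊕ (s ∨ (r ⊕ s)))) = False ⊕ True = True
((¬(s ↔ r) ↔ r) ∨ (r ∧ s)) → (((s ↔ r) → ((((r ∧ s) ∨ (s → r)) ⊕ s) → r)) ⊕ (s → (r ⊕ (s ∨ (r ⊕ s))))) = True → True = True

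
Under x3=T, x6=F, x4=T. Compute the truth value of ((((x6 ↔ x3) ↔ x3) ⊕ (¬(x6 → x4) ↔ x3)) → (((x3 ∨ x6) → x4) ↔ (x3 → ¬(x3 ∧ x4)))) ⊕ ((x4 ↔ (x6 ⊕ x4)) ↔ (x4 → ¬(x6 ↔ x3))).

x6 ↔ x3 = F ↔ T = F
(x6 ↔ x3) ↔ x3 = F ↔ T = F
x6 → x4 = F → T = T
¬(x6 → x4) = ¬T = F
¬(x6 → x4) ↔ x3 = F ↔ T = F
((x6 ↔ x3) ↔ x3) ⊕ (¬(x6 → x4) ↔ x3) = F ⊕ F = F
x3 ∨ x6 = T ∨ F = T
(x3 ∨ x6) → x4 = T → T = T
x3 ∧ x4 = T ∧ T = T
¬(x3 ∧ x4) = ¬T = F
x3 → ¬(x3 ∧ x4) = T → F = F
((x3 ∨ x6) → x4) ↔ (x3 → ¬(x3 ∧ x4)) = T ↔ F = F
(((x6 ↔ x3) ↔ x3) ⊕ (¬(x6 → x4) ↔ x3)) → (((x3 ∨ x6) → x4) ↔ (x3 → ¬(x3 ∧ x4))) = F → F = T
x6 ⊕ x4 = F ⊕ T = T
x4 ↔ (x6 ⊕ x4) = T ↔ T = T
x6 ↔ x3 = F ↔ T = F
¬(x6 ↔ x3) = ¬F = T
x4 → ¬(x6 ↔ x3) = T → T = T
(x4 ↔ (x6 ⊕ x4)) ↔ (x4 → ¬(x6 ↔ x3)) = T ↔ T = T
((((x6 ↔ x3) ↔ x3) ⊕ (¬(x6 → x4) ↔ x3)) → (((x3 ∨ x6) → x4) ↔ (x3 → ¬(x3 ∧ x4)))) ⊕ ((x4 ↔ (x6 ⊕ x4)) ↔ (x4 → ¬(x6 ↔ x3))) = T ⊕ T = F

F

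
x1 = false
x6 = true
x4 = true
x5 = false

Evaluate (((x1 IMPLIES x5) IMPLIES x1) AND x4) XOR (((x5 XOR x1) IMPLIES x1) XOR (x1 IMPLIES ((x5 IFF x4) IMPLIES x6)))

x1 IMPLIES x5 = false IMPLIES false = true
(x1 IMPLIES x5) IMPLIES x1 = true IMPLIES false = false
((x1 IMPLIES x5) IMPLIES x1) AND x4 = false AND true = false
x5 XOR x1 = false XOR false = false
(x5 XOR x1) IMPLIES x1 = false IMPLIES false = true
x5 IFF x4 = false IFF true = false
(x5 IFF x4) IMPLIES x6 = false IMPLIES true = true
x1 IMPLIES ((x5 IFF x4) IMPLIES x6) = false IMPLIES true = true
((x5 XOR x1) IMPLIES x1) XOR (x1 IMPLIES ((x5 IFF x4) IMPLIES x6)) = true XOR true = false
(((x1 IMPLIES x5) IMPLIES x1) AND x4) XOR (((x5 XOR x1) IMPLIES x1) XOR (x1 IMPLIES ((x5 IFF x4) IMPLIES x6))) = false XOR false = false

false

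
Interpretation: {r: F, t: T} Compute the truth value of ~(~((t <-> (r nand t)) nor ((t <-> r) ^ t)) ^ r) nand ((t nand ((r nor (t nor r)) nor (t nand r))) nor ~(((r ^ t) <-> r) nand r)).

r nand t = F nand T = T
t <-> (r nand t) = T <-> T = T
t <-> r = T <-> F = F
(t <-> r) ^ t = F ^ T = T
(t <-> (r nand t)) nor ((t <-> r) ^ t) = T nor T = F
~((t <-> (r nand t)) nor ((t <-> r) ^ t)) = ~F = T
~((t <-> (r nand t)) nor ((t <-> r) ^ t)) ^ r = T ^ F = T
~(~((t <-> (r nand t)) nor ((t <-> r) ^ t)) ^ r) = ~T = F
t nor r = T nor F = F
r nor (t nor r) = F nor F = T
t nand r = T nand F = T
(r nor (t nor r)) nor (t nand r) = T nor T = F
t nand ((r nor (t nor r)) nor (t nand r)) = T nand F = T
r ^ t = F ^ T = T
(r ^ t) <-> r = T <-> F = F
((r ^ t) <-> r) nand r = F nand F = T
~(((r ^ t) <-> r) nand r) = ~T = F
(t nand ((r nor (t nor r)) nor (t nand r))) nor ~(((r ^ t) <-> r) nand r) = T nor F = F
~(~((t <-> (r nand t)) nor ((t <-> r) ^ t)) ^ r) nand ((t nand ((r nor (t nor r)) nor (t nand r))) nor ~(((r ^ t) <-> r) nand r)) = F nand F = T

T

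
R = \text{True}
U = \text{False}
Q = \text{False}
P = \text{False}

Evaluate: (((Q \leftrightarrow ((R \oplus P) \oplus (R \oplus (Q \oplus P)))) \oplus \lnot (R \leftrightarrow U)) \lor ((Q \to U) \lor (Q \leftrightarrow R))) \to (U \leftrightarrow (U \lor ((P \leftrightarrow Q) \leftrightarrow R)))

R \oplus P = \text{True} \oplus \text{False} = \text{True}
Q \oplus P = \text{False} \oplus \text{False} = \text{False}
R \oplus (Q \oplus P) = \text{True} \oplus \text{False} = \text{True}
(R \oplus P) \oplus (R \oplus (Q \oplus P)) = \text{True} \oplus \text{True} = \text{False}
Q \leftrightarrow ((R \oplus P) \oplus (R \oplus (Q \oplus P))) = \text{False} \leftrightarrow \text{False} = \text{True}
R \leftrightarrow U = \text{True} \leftrightarrow \text{False} = \text{False}
\lnot (R \leftrightarrow U) = \lnot \text{False} = \text{True}
(Q \leftrightarrow ((R \oplus P) \oplus (R \oplus (Q \oplus P)))) \oplus \lnot (R \leftrightarrow U) = \text{True} \oplus \text{True} = \text{False}
Q \to U = \text{False} \to \text{False} = \text{True}
Q \leftrightarrow R = \text{False} \leftrightarrow \text{True} = \text{False}
(Q \to U) \lor (Q \leftrightarrow R) = \text{True} \lor \text{False} = \text{True}
((Q \leftrightarrow ((R \oplus P) \oplus (R \oplus (Q \oplus P)))) \oplus \lnot (R \leftrightarrow U)) \lor ((Q \to U) \lor (Q \leftrightarrow R)) = \text{False} \lor \text{True} = \text{True}
P \leftrightarrow Q = \text{False} \leftrightarrow \text{False} = \text{True}
(P \leftrightarrow Q) \leftrightarrow R = \text{True} \leftrightarrow \text{True} = \text{True}
U \lor ((P \leftrightarrow Q) \leftrightarrow R) = \text{False} \lor \text{True} = \text{True}
U \leftrightarrow (U \lor ((P \leftrightarrow Q) \leftrightarrow R)) = \text{False} \leftrightarrow \text{True} = \text{False}
(((Q \leftrightarrow ((R \oplus P) \oplus (R \oplus (Q \oplus P)))) \oplus \lnot (R \leftrightarrow U)) \lor ((Q \to U) \lor (Q \leftrightarrow R))) \to (U \leftrightarrow (U \lor ((P \leftrightarrow Q) \leftrightarrow R))) = \text{True} \to \text{False} = \text{False}

\text{False}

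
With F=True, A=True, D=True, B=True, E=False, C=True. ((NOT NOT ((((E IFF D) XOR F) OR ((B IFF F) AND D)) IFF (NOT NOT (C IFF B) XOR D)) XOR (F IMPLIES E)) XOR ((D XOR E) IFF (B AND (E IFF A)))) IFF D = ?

E IFF D = False IFF True = False
(E IFF D) XOR F = False XOR True = True
B IFF F = True IFF True = True
(B IFF F) AND D = True AND True = True
((E IFF D) XOR F) OR ((B IFF F) AND D) = True OR True = True
C IFF B = True IFF True = True
NOT (C IFF B) = NOT True = False
NOT NOT (C IFF B) = NOT False = True
NOT NOT (C IFF B) XOR D = True XOR True = False
(((E IFF D) XOR F) OR ((B IFF F) AND D)) IFF (NOT NOT (C IFF B) XOR D) = True IFF False = False
NOT ((((E IFF D) XOR F) OR ((B IFF F) AND D)) IFF (NOT NOT (C IFF B) XOR D)) = NOT False = True
NOT NOT ((((E IFF D) XOR F) OR ((B IFF F) AND D)) IFF (NOT NOT (C IFF B) XOR D)) = NOT True = False
F IMPLIES E = True IMPLIES False = False
NOT NOT ((((E IFF D) XOR F) OR ((B IFF F) AND D)) IFF (NOT NOT (C IFF B) XOR D)) XOR (F IMPLIES E) = False XOR False = False
D XOR E = True XOR False = True
E IFF A = False IFF True = False
B AND (E IFF A) = True AND False = False
(D XOR E) IFF (B AND (E IFF A)) = True IFF False = False
(NOT NOT ((((E IFF D) XOR F) OR ((B IFF F) AND D)) IFF (NOT NOT (C IFF B) XOR D)) XOR (F IMPLIES E)) XOR ((D XOR E) IFF (B AND (E IFF A))) = False XOR False = False
((NOT NOT ((((E IFF D) XOR F) OR ((B IFF F) AND D)) IFF (NOT NOT (C IFF B) XOR D)) XOR (F IMPLIES E)) XOR ((D XOR E) IFF (B AND (E IFF A)))) IFF D = False IFF True = False

False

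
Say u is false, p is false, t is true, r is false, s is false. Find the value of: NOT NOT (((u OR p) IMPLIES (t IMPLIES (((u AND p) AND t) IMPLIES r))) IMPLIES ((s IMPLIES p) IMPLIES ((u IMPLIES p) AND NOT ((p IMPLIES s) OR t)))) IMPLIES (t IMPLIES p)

u OR p = F OR F = F
u AND p = F AND F = F
(u AND p) AND t = F AND T = F
((u AND p) AND t) IMPLIES r = F IMPLIES F = T
t IMPLIES (((u AND p) AND t) IMPLIES r) = T IMPLIES T = T
(u OR p) IMPLIES (t IMPLIES (((u AND p) AND t) IMPLIES r)) = F IMPLIES T = T
s IMPLIES p = F IMPLIES F = T
u IMPLIES p = F IMPLIES F = T
p IMPLIES s = F IMPLIES F = T
(p IMPLIES s) OR t = T OR T = T
NOT ((p IMPLIES s) OR t) = NOT T = F
(u IMPLIES p) AND NOT ((p IMPLIES s) OR t) = T AND F = F
(s IMPLIES p) IMPLIES ((u IMPLIES p) AND NOT ((p IMPLIES s) OR t)) = T IMPLIES F = F
((u OR p) IMPLIES (t IMPLIES (((u AND p) AND t) IMPLIES r))) IMPLIES ((s IMPLIES p) IMPLIES ((u IMPLIES p) AND NOT ((p IMPLIES s) OR t))) = T IMPLIES F = F
NOT (((u OR p) IMPLIES (t IMPLIES (((u AND p) AND t) IMPLIES r))) IMPLIES ((s IMPLIES p) IMPLIES ((u IMPLIES p) AND NOT ((p IMPLIES s) OR t)))) = NOT F = T
NOT NOT (((u OR p) IMPLIES (t IMPLIES (((u AND p) AND t) IMPLIES r))) IMPLIES ((s IMPLIES p) IMPLIES ((u IMPLIES p) AND NOT ((p IMPLIES s) OR t)))) = NOT T = F
t IMPLIES p = T IMPLIES F = F
NOT NOT (((u OR p) IMPLIES (t IMPLIES (((u AND p) AND t) IMPLIES r))) IMPLIES ((s IMPLIES p) IMPLIES ((u IMPLIES p) AND NOT ((p IMPLIES s) OR t)))) IMPLIES (t IMPLIES p) = F IMPLIES F = T

T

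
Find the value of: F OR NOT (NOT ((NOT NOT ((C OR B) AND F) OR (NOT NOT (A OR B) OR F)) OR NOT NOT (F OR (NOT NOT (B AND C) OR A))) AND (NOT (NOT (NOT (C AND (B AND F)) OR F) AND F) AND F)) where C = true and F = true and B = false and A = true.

C OR B = true OR false = true
(C OR B) AND F = true AND true = true
NOT ((C OR B) AND F) = NOT true = false
NOT NOT ((C OR B) AND F) = NOT false = true
A OR B = true OR false = true
NOT (A OR B) = NOT true = false
NOT NOT (A OR B) = NOT false = true
NOT NOT (A OR B) OR F = true OR true = true
NOT NOT ((C OR B) AND F) OR (NOT NOT (A OR B) OR F) = true OR true = true
B AND C = false AND true = false
NOT (B AND C) = NOT false = true
NOT NOT (B AND C) = NOT true = false
NOT NOT (B AND C) OR A = false OR true = true
F OR (NOT NOT (B AND C) OR A) = true OR true = true
NOT (F OR (NOT NOT (B AND C) OR A)) = NOT true = false
NOT NOT (F OR (NOT NOT (B AND C) OR A)) = NOT false = true
(NOT NOT ((C OR B) AND F) OR (NOT NOT (A OR B) OR F)) OR NOT NOT (F OR (NOT NOT (B AND C) OR A)) = true OR true = true
NOT ((NOT NOT ((C OR B) AND F) OR (NOT NOT (A OR B) OR F)) OR NOT NOT (F OR (NOT NOT (B AND C) OR A))) = NOT true = false
B AND F = false AND true = false
C AND (B AND F) = true AND false = false
NOT (C AND (B AND F)) = NOT false = true
NOT (C AND (B AND F)) OR F = true OR true = true
NOT (NOT (C AND (B AND F)) OR F) = NOT true = false
NOT (NOT (C AND (B AND F)) OR F) AND F = false AND true = false
NOT (NOT (NOT (C AND (B AND F)) OR F) AND F) = NOT false = true
NOT (NOT (NOT (C AND (B AND F)) OR F) AND F) AND F = true AND true = true
NOT ((NOT NOT ((C OR B) AND F) OR (NOT NOT (A OR B) OR F)) OR NOT NOT (F OR (NOT NOT (B AND C) OR A))) AND (NOT (NOT (NOT (C AND (B AND F)) OR F) AND F) AND F) = false AND true = false
NOT (NOT ((NOT NOT ((C OR B) AND F) OR (NOT NOT (A OR B) OR F)) OR NOT NOT (F OR (NOT NOT (B AND C) OR A))) AND (NOT (NOT (NOT (C AND (B AND F)) OR F) AND F) AND F)) = NOT false = true
F OR NOT (NOT ((NOT NOT ((C OR B) AND F) OR (NOT NOT (A OR B) OR F)) OR NOT NOT (F OR (NOT NOT (B AND C) OR A))) AND (NOT (NOT (NOT (C AND (B AND F)) OR F) AND F) AND F)) = true OR true = true

true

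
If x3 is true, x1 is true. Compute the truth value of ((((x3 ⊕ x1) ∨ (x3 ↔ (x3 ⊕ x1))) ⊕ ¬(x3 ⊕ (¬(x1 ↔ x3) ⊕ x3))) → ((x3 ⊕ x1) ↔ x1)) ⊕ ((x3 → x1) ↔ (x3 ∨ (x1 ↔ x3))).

True

x3 ⊕ x1 = True ⊕ True = False
x3 ⊕ x1 = True ⊕ True = False
x3 ↔ (x3 ⊕ x1) = True ↔ False = False
(x3 ⊕ x1) ∨ (x3 ↔ (x3 ⊕ x1)) = False ∨ False = False
x1 ↔ x3 = True ↔ True = True
¬(x1 ↔ x3) = ¬True = False
¬(x1 ↔ x3) ⊕ x3 = False ⊕ True = True
x3 ⊕ (¬(x1 ↔ x3) ⊕ x3) = True ⊕ True = False
¬(x3 ⊕ (¬(x1 ↔ x3) ⊕ x3)) = ¬False = True
((x3 ⊕ x1) ∨ (x3 ↔ (x3 ⊕ x1))) ⊕ ¬(x3 ⊕ (¬(x1 ↔ x3) ⊕ x3)) = False ⊕ True = True
x3 ⊕ x1 = True ⊕ True = False
(x3 ⊕ x1) ↔ x1 = False ↔ True = False
(((x3 ⊕ x1) ∨ (x3 ↔ (x3 ⊕ x1))) ⊕ ¬(x3 ⊕ (¬(x1 ↔ x3) ⊕ x3))) → ((x3 ⊕ x1) ↔ x1) = True → False = False
x3 → x1 = True → True = True
x1 ↔ x3 = True ↔ True = True
x3 ∨ (x1 ↔ x3) = True ∨ True = True
(x3 → x1) ↔ (x3 ∨ (x1 ↔ x3)) = True ↔ True = True
((((x3 ⊕ x1) ∨ (x3 ↔ (x3 ⊕ x1))) ⊕ ¬(x3 ⊕ (¬(x1 ↔ x3) ⊕ x3))) → ((x3 ⊕ x1) ↔ x1)) ⊕ ((x3 → x1) ↔ (x3 ∨ (x1 ↔ x3))) = False ⊕ True = True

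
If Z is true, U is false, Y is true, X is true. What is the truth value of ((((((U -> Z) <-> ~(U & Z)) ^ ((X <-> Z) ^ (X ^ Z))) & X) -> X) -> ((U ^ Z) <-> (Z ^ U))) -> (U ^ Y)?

U -> Z = F -> T = T
U & Z = F & T = F
~(U & Z) = ~F = T
(U -> Z) <-> ~(U & Z) = T <-> T = T
X <-> Z = T <-> T = T
X ^ Z = T ^ T = F
(X <-> Z) ^ (X ^ Z) = T ^ F = T
((U -> Z) <-> ~(U & Z)) ^ ((X <-> Z) ^ (X ^ Z)) = T ^ T = F
(((U -> Z) <-> ~(U & Z)) ^ ((X <-> Z) ^ (X ^ Z))) & X = F & T = F
((((U -> Z) <-> ~(U & Z)) ^ ((X <-> Z) ^ (X ^ Z))) & X) -> X = F -> T = T
U ^ Z = F ^ T = T
Z ^ U = T ^ F = T
(U ^ Z) <-> (Z ^ U) = T <-> T = T
(((((U -> Z) <-> ~(U & Z)) ^ ((X <-> Z) ^ (X ^ Z))) & X) -> X) -> ((U ^ Z) <-> (Z ^ U)) = T -> T = T
U ^ Y = F ^ T = T
((((((U -> Z) <-> ~(U & Z)) ^ ((X <-> Z) ^ (X ^ Z))) & X) -> X) -> ((U ^ Z) <-> (Z ^ U))) -> (U ^ Y) = T -> T = T

T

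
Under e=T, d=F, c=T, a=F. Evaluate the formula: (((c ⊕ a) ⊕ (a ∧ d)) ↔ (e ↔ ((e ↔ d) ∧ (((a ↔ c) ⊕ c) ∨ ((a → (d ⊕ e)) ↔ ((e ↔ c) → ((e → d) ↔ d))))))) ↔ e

c ⊕ a = T ⊕ F = T
a ∧ d = F ∧ F = F
(c ⊕ a) ⊕ (a ∧ d) = T ⊕ F = T
e ↔ d = T ↔ F = F
a ↔ c = F ↔ T = F
(a ↔ c) ⊕ c = F ⊕ T = T
d ⊕ e = F ⊕ T = T
a → (d ⊕ e) = F → T = T
e ↔ c = T ↔ T = T
e → d = T → F = F
(e → d) ↔ d = F ↔ F = T
(e ↔ c) → ((e → d) ↔ d) = T → T = T
(a → (d ⊕ e)) ↔ ((e ↔ c) → ((e → d) ↔ d)) = T ↔ T = T
((a ↔ c) ⊕ c) ∨ ((a → (d ⊕ e)) ↔ ((e ↔ c) → ((e → d) ↔ d))) = T ∨ T = T
(e ↔ d) ∧ (((a ↔ c) ⊕ c) ∨ ((a → (d ⊕ e)) ↔ ((e ↔ c) → ((e → d) ↔ d)))) = F ∧ T = F
e ↔ ((e ↔ d) ∧ (((a ↔ c) ⊕ c) ∨ ((a → (d ⊕ e)) ↔ ((e ↔ c) → ((e → d) ↔ d))))) = T ↔ F = F
((c ⊕ a) ⊕ (a ∧ d)) ↔ (e ↔ ((e ↔ d) ∧ (((a ↔ c) ⊕ c) ∨ ((a → (d ⊕ e)) ↔ ((e ↔ c) → ((e → d) ↔ d)))))) = T ↔ F = F
(((c ⊕ a) ⊕ (a ∧ d)) ↔ (e ↔ ((e ↔ d) ∧ (((a ↔ c) ⊕ c) ∨ ((a → (d ⊕ e)) ↔ ((e ↔ c) → ((e → d) ↔ d))))))) ↔ e = F ↔ T = F

F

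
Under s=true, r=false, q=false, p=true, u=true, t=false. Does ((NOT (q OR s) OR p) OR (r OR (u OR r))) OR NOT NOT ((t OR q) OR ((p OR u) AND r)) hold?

q OR s = false OR true = true
NOT (q OR s) = NOT true = false
NOT (q OR s) OR p = false OR true = true
u OR r = true OR false = true
r OR (u OR r) = false OR true = true
(NOT (q OR s) OR p) OR (r OR (u OR r)) = true OR true = true
t OR q = false OR false = false
p OR u = true OR true = true
(p OR u) AND r = true AND false = false
(t OR q) OR ((p OR u) AND r) = false OR false = false
NOT ((t OR q) OR ((p OR u) AND r)) = NOT false = true
NOT NOT ((t OR q) OR ((p OR u) AND r)) = NOT true = false
((NOT (q OR s) OR p) OR (r OR (u OR r))) OR NOT NOT ((t OR q) OR ((p OR u) AND r)) = true OR false = true

true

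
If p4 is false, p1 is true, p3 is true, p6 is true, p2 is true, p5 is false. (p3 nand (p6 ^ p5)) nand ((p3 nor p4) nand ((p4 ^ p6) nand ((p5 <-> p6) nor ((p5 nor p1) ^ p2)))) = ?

True

p6 ^ p5 = True ^ False = True
p3 nand (p6 ^ p5) = True nand True = False
p3 nor p4 = True nor False = False
p4 ^ p6 = False ^ True = True
p5 <-> p6 = False <-> True = False
p5 nor p1 = False nor True = False
(p5 nor p1) ^ p2 = False ^ True = True
(p5 <-> p6) nor ((p5 nor p1) ^ p2) = False nor True = False
(p4 ^ p6) nand ((p5 <-> p6) nor ((p5 nor p1) ^ p2)) = True nand False = True
(p3 nor p4) nand ((p4 ^ p6) nand ((p5 <-> p6) nor ((p5 nor p1) ^ p2))) = False nand True = True
(p3 nand (p6 ^ p5)) nand ((p3 nor p4) nand ((p4 ^ p6) nand ((p5 <-> p6) nor ((p5 nor p1) ^ p2)))) = False nand True = True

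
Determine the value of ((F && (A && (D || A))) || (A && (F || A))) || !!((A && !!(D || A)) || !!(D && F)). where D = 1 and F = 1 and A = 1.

1

D || A = 1 || 1 = 1
A && (D || A) = 1 && 1 = 1
F && (A && (D || A)) = 1 && 1 = 1
F || A = 1 || 1 = 1
A && (F || A) = 1 && 1 = 1
(F && (A && (D || A))) || (A && (F || A)) = 1 || 1 = 1
D || A = 1 || 1 = 1
!(D || A) = !1 = 0
!!(D || A) = !0 = 1
A && !!(D || A) = 1 && 1 = 1
D && F = 1 && 1 = 1
!(D && F) = !1 = 0
!!(D && F) = !0 = 1
(A && !!(D || A)) || !!(D && F) = 1 || 1 = 1
!((A && !!(D || A)) || !!(D && F)) = !1 = 0
!!((A && !!(D || A)) || !!(D && F)) = !0 = 1
((F && (A && (D || A))) || (A && (F || A))) || !!((A && !!(D || A)) || !!(D && F)) = 1 || 1 = 1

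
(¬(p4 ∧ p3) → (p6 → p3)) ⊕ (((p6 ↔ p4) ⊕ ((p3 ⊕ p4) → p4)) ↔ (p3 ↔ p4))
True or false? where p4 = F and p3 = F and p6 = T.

T

Substituting p4=F, p3=F, p6=T:
p4 ∧ p3 = F ∧ F = F
¬(p4 ∧ p3) = ¬F = T
p6 → p3 = T → F = F
¬(p4 ∧ p3) → (p6 → p3) = T → F = F
p6 ↔ p4 = T ↔ F = F
p3 ⊕ p4 = F ⊕ F = F
(p3 ⊕ p4) → p4 = F → F = T
(p6 ↔ p4) ⊕ ((p3 ⊕ p4) → p4) = F ⊕ T = T
p3 ↔ p4 = F ↔ F = T
((p6 ↔ p4) ⊕ ((p3 ⊕ p4) → p4)) ↔ (p3 ↔ p4) = T ↔ T = T
(¬(p4 ∧ p3) → (p6 → p3)) ⊕ (((p6 ↔ p4) ⊕ ((p3 ⊕ p4) → p4)) ↔ (p3 ↔ p4)) = F ⊕ T = T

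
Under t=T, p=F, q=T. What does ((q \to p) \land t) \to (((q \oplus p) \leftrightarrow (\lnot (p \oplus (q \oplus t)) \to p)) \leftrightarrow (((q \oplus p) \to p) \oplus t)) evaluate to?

q \to p = T \to F = F
(q \to p) \land t = F \land T = F
q \oplus p = T \oplus F = T
q \oplus t = T \oplus T = F
p \oplus (q \oplus t) = F \oplus F = F
\lnot (p \oplus (q \oplus t)) = \lnot F = T
\lnot (p \oplus (q \oplus t)) \to p = T \to F = F
(q \oplus p) \leftrightarrow (\lnot (p \oplus (q \oplus t)) \to p) = T \leftrightarrow F = F
q \oplus p = T \oplus F = T
(q \oplus p) \to p = T \to F = F
((q \oplus p) \to p) \oplus t = F \oplus T = T
((q \oplus p) \leftrightarrow (\lnot (p \oplus (q \oplus t)) \to p)) \leftrightarrow (((q \oplus p) \to p) \oplus t) = F \leftrightarrow T = F
((q \to p) \land t) \to (((q \oplus p) \leftrightarrow (\lnot (p \oplus (q \oplus t)) \to p)) \leftrightarrow (((q \oplus p) \to p) \oplus t)) = F \to F = T

T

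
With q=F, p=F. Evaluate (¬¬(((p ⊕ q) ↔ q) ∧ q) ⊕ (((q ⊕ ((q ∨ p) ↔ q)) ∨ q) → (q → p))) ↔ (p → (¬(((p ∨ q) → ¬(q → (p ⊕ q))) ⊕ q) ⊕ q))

p ⊕ q = F ⊕ F = F
(p ⊕ q) ↔ q = F ↔ F = T
((p ⊕ q) ↔ q) ∧ q = T ∧ F = F
¬(((p ⊕ q) ↔ q) ∧ q) = ¬F = T
¬¬(((p ⊕ q) ↔ q) ∧ q) = ¬T = F
q ∨ p = F ∨ F = F
(q ∨ p) ↔ q = F ↔ F = T
q ⊕ ((q ∨ p) ↔ q) = F ⊕ T = T
(q ⊕ ((q ∨ p) ↔ q)) ∨ q = T ∨ F = T
q → p = F → F = T
((q ⊕ ((q ∨ p) ↔ q)) ∨ q) → (q → p) = T → T = T
¬¬(((p ⊕ q) ↔ q) ∧ q) ⊕ (((q ⊕ ((q ∨ p) ↔ q)) ∨ q) → (q → p)) = F ⊕ T = T
p ∨ q = F ∨ F = F
p ⊕ q = F ⊕ F = F
q → (p ⊕ q) = F → F = T
¬(q → (p ⊕ q)) = ¬T = F
(p ∨ q) → ¬(q → (p ⊕ q)) = F → F = T
((p ∨ q) → ¬(q → (p ⊕ q))) ⊕ q = T ⊕ F = T
¬(((p ∨ q) → ¬(q → (p ⊕ q))) ⊕ q) = ¬T = F
¬(((p ∨ q) → ¬(q → (p ⊕ q))) ⊕ q) ⊕ q = F ⊕ F = F
p → (¬(((p ∨ q) → ¬(q → (p ⊕ q))) ⊕ q) ⊕ q) = F → F = T
(¬¬(((p ⊕ q) ↔ q) ∧ q) ⊕ (((q ⊕ ((q ∨ p) ↔ q)) ∨ q) → (q → p))) ↔ (p → (¬(((p ∨ q) → ¬(q → (p ⊕ q))) ⊕ q) ⊕ q)) = T ↔ T = T

T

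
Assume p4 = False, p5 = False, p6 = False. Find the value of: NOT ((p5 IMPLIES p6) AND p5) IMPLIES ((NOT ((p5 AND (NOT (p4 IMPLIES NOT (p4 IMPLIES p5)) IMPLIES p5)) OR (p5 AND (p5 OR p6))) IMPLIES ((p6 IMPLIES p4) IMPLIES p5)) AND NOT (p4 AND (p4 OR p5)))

p5 IMPLIES p6 = False IMPLIES False = True
(p5 IMPLIES p6) AND p5 = True AND False = False
NOT ((p5 IMPLIES p6) AND p5) = NOT False = True
p4 IMPLIES p5 = False IMPLIES False = True
NOT (p4 IMPLIES p5) = NOT True = False
p4 IMPLIES NOT (p4 IMPLIES p5) = False IMPLIES False = True
NOT (p4 IMPLIES NOT (p4 IMPLIES p5)) = NOT True = False
NOT (p4 IMPLIES NOT (p4 IMPLIES p5)) IMPLIES p5 = False IMPLIES False = True
p5 AND (NOT (p4 IMPLIES NOT (p4 IMPLIES p5)) IMPLIES p5) = False AND True = False
p5 OR p6 = False OR False = False
p5 AND (p5 OR p6) = False AND False = False
(p5 AND (NOT (p4 IMPLIES NOT (p4 IMPLIES p5)) IMPLIES p5)) OR (p5 AND (p5 OR p6)) = False OR False = False
NOT ((p5 AND (NOT (p4 IMPLIES NOT (p4 IMPLIES p5)) IMPLIES p5)) OR (p5 AND (p5 OR p6))) = NOT False = True
p6 IMPLIES p4 = False IMPLIES False = True
(p6 IMPLIES p4) IMPLIES p5 = True IMPLIES False = False
NOT ((p5 AND (NOT (p4 IMPLIES NOT (p4 IMPLIES p5)) IMPLIES p5)) OR (p5 AND (p5 OR p6))) IMPLIES ((p6 IMPLIES p4) IMPLIES p5) = True IMPLIES False = False
p4 OR p5 = False OR False = False
p4 AND (p4 OR p5) = False AND False = False
NOT (p4 AND (p4 OR p5)) = NOT False = True
(NOT ((p5 AND (NOT (p4 IMPLIES NOT (p4 IMPLIES p5)) IMPLIES p5)) OR (p5 AND (p5 OR p6))) IMPLIES ((p6 IMPLIES p4) IMPLIES p5)) AND NOT (p4 AND (p4 OR p5)) = False AND True = False
NOT ((p5 IMPLIES p6) AND p5) IMPLIES ((NOT ((p5 AND (NOT (p4 IMPLIES NOT (p4 IMPLIES p5)) IMPLIES p5)) OR (p5 AND (p5 OR p6))) IMPLIES ((p6 IMPLIES p4) IMPLIES p5)) AND NOT (p4 AND (p4 OR p5))) = True IMPLIES False = False

False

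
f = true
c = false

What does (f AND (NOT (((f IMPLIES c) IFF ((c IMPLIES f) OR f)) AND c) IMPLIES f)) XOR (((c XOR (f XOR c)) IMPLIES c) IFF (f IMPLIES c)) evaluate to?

false

Substituting f=true, c=false:
f IMPLIES c = true IMPLIES false = false
c IMPLIES f = false IMPLIES true = true
(c IMPLIES f) OR f = true OR true = true
(f IMPLIES c) IFF ((c IMPLIES f) OR f) = false IFF true = false
((f IMPLIES c) IFF ((c IMPLIES f) OR f)) AND c = false AND false = false
NOT (((f IMPLIES c) IFF ((c IMPLIES f) OR f)) AND c) = NOT false = true
NOT (((f IMPLIES c) IFF ((c IMPLIES f) OR f)) AND c) IMPLIES f = true IMPLIES true = true
f AND (NOT (((f IMPLIES c) IFF ((c IMPLIES f) OR f)) AND c) IMPLIES f) = true AND true = true
f XOR c = true XOR false = true
c XOR (f XOR c) = false XOR true = true
(c XOR (f XOR c)) IMPLIES c = true IMPLIES false = false
f IMPLIES c = true IMPLIES false = false
((c XOR (f XOR c)) IMPLIES c) IFF (f IMPLIES c) = false IFF false = true
(f AND (NOT (((f IMPLIES c) IFF ((c IMPLIES f) OR f)) AND c) IMPLIES f)) XOR (((c XOR (f XOR c)) IMPLIES c) IFF (f IMPLIES c)) = true XOR true = false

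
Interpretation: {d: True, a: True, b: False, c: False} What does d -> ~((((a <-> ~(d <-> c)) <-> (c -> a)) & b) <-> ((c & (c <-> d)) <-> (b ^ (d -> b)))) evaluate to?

d <-> c = True <-> False = False
~(d <-> c) = ~False = True
a <-> ~(d <-> c) = True <-> True = True
c -> a = False -> True = True
(a <-> ~(d <-> c)) <-> (c -> a) = True <-> True = True
((a <-> ~(d <-> c)) <-> (c -> a)) & b = True & False = False
c <-> d = False <-> True = False
c & (c <-> d) = False & False = False
d -> b = True -> False = False
b ^ (d -> b) = False ^ False = False
(c & (c <-> d)) <-> (b ^ (d -> b)) = False <-> False = True
(((a <-> ~(d <-> c)) <-> (c -> a)) & b) <-> ((c & (c <-> d)) <-> (b ^ (d -> b))) = False <-> True = False
~((((a <-> ~(d <-> c)) <-> (c -> a)) & b) <-> ((c & (c <-> d)) <-> (b ^ (d -> b)))) = ~False = True
d -> ~((((a <-> ~(d <-> c)) <-> (c -> a)) & b) <-> ((c & (c <-> d)) <-> (b ^ (d -> b)))) = True -> True = True

True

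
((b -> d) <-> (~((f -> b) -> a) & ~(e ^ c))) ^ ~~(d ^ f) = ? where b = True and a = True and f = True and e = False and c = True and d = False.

False

b -> d = True -> False = False
f -> b = True -> True = True
(f -> b) -> a = True -> True = True
~((f -> b) -> a) = ~True = False
e ^ c = False ^ True = True
~(e ^ c) = ~True = False
~((f -> b) -> a) & ~(e ^ c) = False & False = False
(b -> d) <-> (~((f -> b) -> a) & ~(e ^ c)) = False <-> False = True
d ^ f = False ^ True = True
~(d ^ f) = ~True = False
~~(d ^ f) = ~False = True
((b -> d) <-> (~((f -> b) -> a) & ~(e ^ c))) ^ ~~(d ^ f) = True ^ True = False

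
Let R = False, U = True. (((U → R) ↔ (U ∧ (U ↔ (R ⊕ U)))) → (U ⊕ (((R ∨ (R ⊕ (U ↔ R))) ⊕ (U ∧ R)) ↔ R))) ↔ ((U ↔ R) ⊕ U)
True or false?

True

Substituting R=False, U=True:
U → R = True → False = False
R ⊕ U = False ⊕ True = True
U ↔ (R ⊕ U) = True ↔ True = True
U ∧ (U ↔ (R ⊕ U)) = True ∧ True = True
(U → R) ↔ (U ∧ (U ↔ (R ⊕ U))) = False ↔ True = False
U ↔ R = True ↔ False = False
R ⊕ (U ↔ R) = False ⊕ False = False
R ∨ (R ⊕ (U ↔ R)) = False ∨ False = False
U ∧ R = True ∧ False = False
(R ∨ (R ⊕ (U ↔ R))) ⊕ (U ∧ R) = False ⊕ False = False
((R ∨ (R ⊕ (U ↔ R))) ⊕ (U ∧ R)) ↔ R = False ↔ False = True
U ⊕ (((R ∨ (R ⊕ (U ↔ R))) ⊕ (U ∧ R)) ↔ R) = True ⊕ True = False
((U → R) ↔ (U ∧ (U ↔ (R ⊕ U)))) → (U ⊕ (((R ∨ (R ⊕ (U ↔ R))) ⊕ (U ∧ R)) ↔ R)) = False → False = True
U ↔ R = True ↔ False = False
(U ↔ R) ⊕ U = False ⊕ True = True
(((U → R) ↔ (U ∧ (U ↔ (R ⊕ U)))) → (U ⊕ (((R ∨ (R ⊕ (U ↔ R))) ⊕ (U ∧ R)) ↔ R))) ↔ ((U ↔ R) ⊕ U) = True ↔ True = True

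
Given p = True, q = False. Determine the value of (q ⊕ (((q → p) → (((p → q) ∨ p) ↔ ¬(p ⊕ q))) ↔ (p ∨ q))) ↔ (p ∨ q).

False

q → p = False → True = True
p → q = True → False = False
(p → q) ∨ p = False ∨ True = True
p ⊕ q = True ⊕ False = True
¬(p ⊕ q) = ¬True = False
((p → q) ∨ p) ↔ ¬(p ⊕ q) = True ↔ False = False
(q → p) → (((p → q) ∨ p) ↔ ¬(p ⊕ q)) = True → False = False
p ∨ q = True ∨ False = True
((q → p) → (((p → q) ∨ p) ↔ ¬(p ⊕ q))) ↔ (p ∨ q) = False ↔ True = False
q ⊕ (((q → p) → (((p → q) ∨ p) ↔ ¬(p ⊕ q))) ↔ (p ∨ q)) = False ⊕ False = False
p ∨ q = True ∨ False = True
(q ⊕ (((q → p) → (((p → q) ∨ p) ↔ ¬(p ⊕ q))) ↔ (p ∨ q))) ↔ (p ∨ q) = False ↔ True = False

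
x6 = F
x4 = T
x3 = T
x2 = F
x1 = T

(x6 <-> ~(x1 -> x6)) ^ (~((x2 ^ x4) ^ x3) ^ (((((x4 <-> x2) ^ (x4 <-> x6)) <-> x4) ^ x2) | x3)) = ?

F

Substituting x6=F, x4=T, x3=T, x2=F, x1=T:
x1 -> x6 = T -> F = F
~(x1 -> x6) = ~F = T
x6 <-> ~(x1 -> x6) = F <-> T = F
x2 ^ x4 = F ^ T = T
(x2 ^ x4) ^ x3 = T ^ T = F
~((x2 ^ x4) ^ x3) = ~F = T
x4 <-> x2 = T <-> F = F
x4 <-> x6 = T <-> F = F
(x4 <-> x2) ^ (x4 <-> x6) = F ^ F = F
((x4 <-> x2) ^ (x4 <-> x6)) <-> x4 = F <-> T = F
(((x4 <-> x2) ^ (x4 <-> x6)) <-> x4) ^ x2 = F ^ F = F
((((x4 <-> x2) ^ (x4 <-> x6)) <-> x4) ^ x2) | x3 = F | T = T
~((x2 ^ x4) ^ x3) ^ (((((x4 <-> x2) ^ (x4 <-> x6)) <-> x4) ^ x2) | x3) = T ^ T = F
(x6 <-> ~(x1 -> x6)) ^ (~((x2 ^ x4) ^ x3) ^ (((((x4 <-> x2) ^ (x4 <-> x6)) <-> x4) ^ x2) | x3)) = F ^ F = F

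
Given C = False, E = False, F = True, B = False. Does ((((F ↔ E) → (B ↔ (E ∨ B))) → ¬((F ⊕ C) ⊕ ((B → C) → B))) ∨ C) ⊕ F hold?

Substituting C=False, E=False, F=True, B=False:
F ↔ E = True ↔ False = False
E ∨ B = False ∨ False = False
B ↔ (E ∨ B) = False ↔ False = True
(F ↔ E) → (B ↔ (E ∨ B)) = False → True = True
F ⊕ C = True ⊕ False = True
B → C = False → False = True
(B → C) → B = True → False = False
(F ⊕ C) ⊕ ((B → C) → B) = True ⊕ False = True
¬((F ⊕ C) ⊕ ((B → C) → B)) = ¬True = False
((F ↔ E) → (B ↔ (E ∨ B))) → ¬((F ⊕ C) ⊕ ((B → C) → B)) = True → False = False
(((F ↔ E) → (B ↔ (E ∨ B))) → ¬((F ⊕ C) ⊕ ((B → C) → B))) ∨ C = False ∨ False = False
((((F ↔ E) → (B ↔ (E ∨ B))) → ¬((F ⊕ C) ⊕ ((B → C) → B))) ∨ C) ⊕ F = False ⊕ True = True

True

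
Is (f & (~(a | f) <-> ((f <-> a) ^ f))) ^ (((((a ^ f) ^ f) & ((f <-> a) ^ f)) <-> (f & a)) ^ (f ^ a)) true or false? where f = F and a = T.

a | f = T | F = T
~(a | f) = ~T = F
f <-> a = F <-> T = F
(f <-> a) ^ f = F ^ F = F
~(a | f) <-> ((f <-> a) ^ f) = F <-> F = T
f & (~(a | f) <-> ((f <-> a) ^ f)) = F & T = F
a ^ f = T ^ F = T
(a ^ f) ^ f = T ^ F = T
f <-> a = F <-> T = F
(f <-> a) ^ f = F ^ F = F
((a ^ f) ^ f) & ((f <-> a) ^ f) = T & F = F
f & a = F & T = F
(((a ^ f) ^ f) & ((f <-> a) ^ f)) <-> (f & a) = F <-> F = T
f ^ a = F ^ T = T
((((a ^ f) ^ f) & ((f <-> a) ^ f)) <-> (f & a)) ^ (f ^ a) = T ^ T = F
(f & (~(a | f) <-> ((f <-> a) ^ f))) ^ (((((a ^ f) ^ f) & ((f <-> a) ^ f)) <-> (f & a)) ^ (f ^ a)) = F ^ F = F

F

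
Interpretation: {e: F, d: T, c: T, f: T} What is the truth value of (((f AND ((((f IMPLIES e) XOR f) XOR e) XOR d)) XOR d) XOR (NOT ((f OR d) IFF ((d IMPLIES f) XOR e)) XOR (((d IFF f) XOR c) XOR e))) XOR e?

f IMPLIES e = T IMPLIES F = F
(f IMPLIES e) XOR f = F XOR T = T
((f IMPLIES e) XOR f) XOR e = T XOR F = T
(((f IMPLIES e) XOR f) XOR e) XOR d = T XOR T = F
f AND ((((f IMPLIES e) XOR f) XOR e) XOR d) = T AND F = F
(f AND ((((f IMPLIES e) XOR f) XOR e) XOR d)) XOR d = F XOR T = T
f OR d = T OR T = T
d IMPLIES f = T IMPLIES T = T
(d IMPLIES f) XOR e = T XOR F = T
(f OR d) IFF ((d IMPLIES f) XOR e) = T IFF T = T
NOT ((f OR d) IFF ((d IMPLIES f) XOR e)) = NOT T = F
d IFF f = T IFF T = T
(d IFF f) XOR c = T XOR T = F
((d IFF f) XOR c) XOR e = F XOR F = F
NOT ((f OR d) IFF ((d IMPLIES f) XOR e)) XOR (((d IFF f) XOR c) XOR e) = F XOR F = F
((f AND ((((f IMPLIES e) XOR f) XOR e) XOR d)) XOR d) XOR (NOT ((f OR d) IFF ((d IMPLIES f) XOR e)) XOR (((d IFF f) XOR c) XOR e)) = T XOR F = T
(((f AND ((((f IMPLIES e) XOR f) XOR e) XOR d)) XOR d) XOR (NOT ((f OR d) IFF ((d IMPLIES f) XOR e)) XOR (((d IFF f) XOR c) XOR e))) XOR e = T XOR F = T

T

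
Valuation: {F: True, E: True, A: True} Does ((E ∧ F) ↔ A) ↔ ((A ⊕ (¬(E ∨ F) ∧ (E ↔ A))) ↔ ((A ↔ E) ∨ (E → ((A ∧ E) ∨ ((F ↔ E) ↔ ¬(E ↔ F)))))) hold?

Substituting F=True, E=True, A=True:
E ∧ F = True ∧ True = True
(E ∧ F) ↔ A = True ↔ True = True
E ∨ F = True ∨ True = True
¬(E ∨ F) = ¬True = False
E ↔ A = True ↔ True = True
¬(E ∨ F) ∧ (E ↔ A) = False ∧ True = False
A ⊕ (¬(E ∨ F) ∧ (E ↔ A)) = True ⊕ False = True
A ↔ E = True ↔ True = True
A ∧ E = True ∧ True = True
F ↔ E = True ↔ True = True
E ↔ F = True ↔ True = True
¬(E ↔ F) = ¬True = False
(F ↔ E) ↔ ¬(E ↔ F) = True ↔ False = False
(A ∧ E) ∨ ((F ↔ E) ↔ ¬(E ↔ F)) = True ∨ False = True
E → ((A ∧ E) ∨ ((F ↔ E) ↔ ¬(E ↔ F))) = True → True = True
(A ↔ E) ∨ (E → ((A ∧ E) ∨ ((F ↔ E) ↔ ¬(E ↔ F)))) = True ∨ True = True
(A ⊕ (¬(E ∨ F) ∧ (E ↔ A))) ↔ ((A ↔ E) ∨ (E → ((A ∧ E) ∨ ((F ↔ E) ↔ ¬(E ↔ F))))) = True ↔ True = True
((E ∧ F) ↔ A) ↔ ((A ⊕ (¬(E ∨ F) ∧ (E ↔ A))) ↔ ((A ↔ E) ∨ (E → ((A ∧ E) ∨ ((F ↔ E) ↔ ¬(E ↔ F)))))) = True ↔ True = True

True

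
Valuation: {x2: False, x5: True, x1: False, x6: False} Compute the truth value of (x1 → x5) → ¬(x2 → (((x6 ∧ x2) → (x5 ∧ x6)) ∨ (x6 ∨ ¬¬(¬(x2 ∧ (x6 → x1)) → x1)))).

False

x1 → x5 = False → True = True
x6 ∧ x2 = False ∧ False = False
x5 ∧ x6 = True ∧ False = False
(x6 ∧ x2) → (x5 ∧ x6) = False → False = True
x6 → x1 = False → False = True
x2 ∧ (x6 → x1) = False ∧ True = False
¬(x2 ∧ (x6 → x1)) = ¬False = True
¬(x2 ∧ (x6 → x1)) → x1 = True → False = False
¬(¬(x2 ∧ (x6 → x1)) → x1) = ¬False = True
¬¬(¬(x2 ∧ (x6 → x1)) → x1) = ¬True = False
x6 ∨ ¬¬(¬(x2 ∧ (x6 → x1)) → x1) = False ∨ False = False
((x6 ∧ x2) → (x5 ∧ x6)) ∨ (x6 ∨ ¬¬(¬(x2 ∧ (x6 → x1)) → x1)) = True ∨ False = True
x2 → (((x6 ∧ x2) → (x5 ∧ x6)) ∨ (x6 ∨ ¬¬(¬(x2 ∧ (x6 → x1)) → x1))) = False → True = True
¬(x2 → (((x6 ∧ x2) → (x5 ∧ x6)) ∨ (x6 ∨ ¬¬(¬(x2 ∧ (x6 → x1)) → x1)))) = ¬True = False
(x1 → x5) → ¬(x2 → (((x6 ∧ x2) → (x5 ∧ x6)) ∨ (x6 ∨ ¬¬(¬(x2 ∧ (x6 → x1)) → x1)))) = True → False = False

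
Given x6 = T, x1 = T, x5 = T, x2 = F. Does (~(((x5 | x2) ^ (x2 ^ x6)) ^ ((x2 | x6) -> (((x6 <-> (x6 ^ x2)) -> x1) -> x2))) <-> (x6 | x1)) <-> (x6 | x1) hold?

x5 | x2 = T | F = T
x2 ^ x6 = F ^ T = T
(x5 | x2) ^ (x2 ^ x6) = T ^ T = F
x2 | x6 = F | T = T
x6 ^ x2 = T ^ F = T
x6 <-> (x6 ^ x2) = T <-> T = T
(x6 <-> (x6 ^ x2)) -> x1 = T -> T = T
((x6 <-> (x6 ^ x2)) -> x1) -> x2 = T -> F = F
(x2 | x6) -> (((x6 <-> (x6 ^ x2)) -> x1) -> x2) = T -> F = F
((x5 | x2) ^ (x2 ^ x6)) ^ ((x2 | x6) -> (((x6 <-> (x6 ^ x2)) -> x1) -> x2)) = F ^ F = F
~(((x5 | x2) ^ (x2 ^ x6)) ^ ((x2 | x6) -> (((x6 <-> (x6 ^ x2)) -> x1) -> x2))) = ~F = T
x6 | x1 = T | T = T
~(((x5 | x2) ^ (x2 ^ x6)) ^ ((x2 | x6) -> (((x6 <-> (x6 ^ x2)) -> x1) -> x2))) <-> (x6 | x1) = T <-> T = T
x6 | x1 = T | T = T
(~(((x5 | x2) ^ (x2 ^ x6)) ^ ((x2 | x6) -> (((x6 <-> (x6 ^ x2)) -> x1) -> x2))) <-> (x6 | x1)) <-> (x6 | x1) = T <-> T = T

T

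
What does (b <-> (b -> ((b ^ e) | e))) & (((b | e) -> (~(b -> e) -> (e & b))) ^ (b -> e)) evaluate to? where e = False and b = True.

Substituting e=False, b=True:
b ^ e = True ^ False = True
(b ^ e) | e = True | False = True
b -> ((b ^ e) | e) = True -> True = True
b <-> (b -> ((b ^ e) | e)) = True <-> True = True
b | e = True | False = True
b -> e = True -> False = False
~(b -> e) = ~False = True
e & b = False & True = False
~(b -> e) -> (e & b) = True -> False = False
(b | e) -> (~(b -> e) -> (e & b)) = True -> False = False
b -> e = True -> False = False
((b | e) -> (~(b -> e) -> (e & b))) ^ (b -> e) = False ^ False = False
(b <-> (b -> ((b ^ e) | e))) & (((b | e) -> (~(b -> e) -> (e & b))) ^ (b -> e)) = True & False = False

False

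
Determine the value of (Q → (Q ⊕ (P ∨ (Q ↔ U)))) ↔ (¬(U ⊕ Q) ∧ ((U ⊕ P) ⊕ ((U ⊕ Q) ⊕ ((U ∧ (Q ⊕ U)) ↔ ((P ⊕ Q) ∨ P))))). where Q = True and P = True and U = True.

Q ↔ U = True ↔ True = True
P ∨ (Q ↔ U) = True ∨ True = True
Q ⊕ (P ∨ (Q ↔ U)) = True ⊕ True = False
Q → (Q ⊕ (P ∨ (Q ↔ U))) = True → False = False
U ⊕ Q = True ⊕ True = False
¬(U ⊕ Q) = ¬False = True
U ⊕ P = True ⊕ True = False
U ⊕ Q = True ⊕ True = False
Q ⊕ U = True ⊕ True = False
U ∧ (Q ⊕ U) = True ∧ False = False
P ⊕ Q = True ⊕ True = False
(P ⊕ Q) ∨ P = False ∨ True = True
(U ∧ (Q ⊕ U)) ↔ ((P ⊕ Q) ∨ P) = False ↔ True = False
(U ⊕ Q) ⊕ ((U ∧ (Q ⊕ U)) ↔ ((P ⊕ Q) ∨ P)) = False ⊕ False = False
(U ⊕ P) ⊕ ((U ⊕ Q) ⊕ ((U ∧ (Q ⊕ U)) ↔ ((P ⊕ Q) ∨ P))) = False ⊕ False = False
¬(U ⊕ Q) ∧ ((U ⊕ P) ⊕ ((U ⊕ Q) ⊕ ((U ∧ (Q ⊕ U)) ↔ ((P ⊕ Q) ∨ P)))) = True ∧ False = False
(Q → (Q ⊕ (P ∨ (Q ↔ U)))) ↔ (¬(U ⊕ Q) ∧ ((U ⊕ P) ⊕ ((U ⊕ Q) ⊕ ((U ∧ (Q ⊕ U)) ↔ ((P ⊕ Q) ∨ P))))) = False ↔ False = True

True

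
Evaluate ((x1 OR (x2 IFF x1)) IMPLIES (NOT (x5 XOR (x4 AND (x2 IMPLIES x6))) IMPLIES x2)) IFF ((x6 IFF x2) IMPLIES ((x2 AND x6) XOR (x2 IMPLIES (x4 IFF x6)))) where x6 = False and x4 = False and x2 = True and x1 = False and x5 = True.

True

x2 IFF x1 = True IFF False = False
x1 OR (x2 IFF x1) = False OR False = False
x2 IMPLIES x6 = True IMPLIES False = False
x4 AND (x2 IMPLIES x6) = False AND False = False
x5 XOR (x4 AND (x2 IMPLIES x6)) = True XOR False = True
NOT (x5 XOR (x4 AND (x2 IMPLIES x6))) = NOT True = False
NOT (x5 XOR (x4 AND (x2 IMPLIES x6))) IMPLIES x2 = False IMPLIES True = True
(x1 OR (x2 IFF x1)) IMPLIES (NOT (x5 XOR (x4 AND (x2 IMPLIES x6))) IMPLIES x2) = False IMPLIES True = True
x6 IFF x2 = False IFF True = False
x2 AND x6 = True AND False = False
x4 IFF x6 = False IFF False = True
x2 IMPLIES (x4 IFF x6) = True IMPLIES True = True
(x2 AND x6) XOR (x2 IMPLIES (x4 IFF x6)) = False XOR True = True
(x6 IFF x2) IMPLIES ((x2 AND x6) XOR (x2 IMPLIES (x4 IFF x6))) = False IMPLIES True = True
((x1 OR (x2 IFF x1)) IMPLIES (NOT (x5 XOR (x4 AND (x2 IMPLIES x6))) IMPLIES x2)) IFF ((x6 IFF x2) IMPLIES ((x2 AND x6) XOR (x2 IMPLIES (x4 IFF x6)))) = True IFF True = True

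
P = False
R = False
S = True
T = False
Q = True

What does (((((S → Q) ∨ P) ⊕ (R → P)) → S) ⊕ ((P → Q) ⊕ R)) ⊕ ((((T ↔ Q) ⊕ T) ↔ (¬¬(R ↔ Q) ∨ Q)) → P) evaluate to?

S → Q = True → True = True
(S → Q) ∨ P = True ∨ False = True
R → P = False → False = True
((S → Q) ∨ P) ⊕ (R → P) = True ⊕ True = False
(((S → Q) ∨ P) ⊕ (R → P)) → S = False → True = True
P → Q = False → True = True
(P → Q) ⊕ R = True ⊕ False = True
((((S → Q) ∨ P) ⊕ (R → P)) → S) ⊕ ((P → Q) ⊕ R) = True ⊕ True = False
T ↔ Q = False ↔ True = False
(T ↔ Q) ⊕ T = False ⊕ False = False
R ↔ Q = False ↔ True = False
¬(R ↔ Q) = ¬False = True
¬¬(R ↔ Q) = ¬True = False
¬¬(R ↔ Q) ∨ Q = False ∨ True = True
((T ↔ Q) ⊕ T) ↔ (¬¬(R ↔ Q) ∨ Q) = False ↔ True = False
(((T ↔ Q) ⊕ T) ↔ (¬¬(R ↔ Q) ∨ Q)) → P = False → False = True
(((((S → Q) ∨ P) ⊕ (R → P)) → S) ⊕ ((P → Q) ⊕ R)) ⊕ ((((T ↔ Q) ⊕ T) ↔ (¬¬(R ↔ Q) ∨ Q)) → P) = False ⊕ True = True

True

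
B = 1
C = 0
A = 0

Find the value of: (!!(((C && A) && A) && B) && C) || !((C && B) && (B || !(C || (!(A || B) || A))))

C && A = 0 && 0 = 0
(C && A) && A = 0 && 0 = 0
((C && A) && A) && B = 0 && 1 = 0
!(((C && A) && A) && B) = !0 = 1
!!(((C && A) && A) && B) = !1 = 0
!!(((C && A) && A) && B) && C = 0 && 0 = 0
C && B = 0 && 1 = 0
A || B = 0 || 1 = 1
!(A || B) = !1 = 0
!(A || B) || A = 0 || 0 = 0
C || (!(A || B) || A) = 0 || 0 = 0
!(C || (!(A || B) || A)) = !0 = 1
B || !(C || (!(A || B) || A)) = 1 || 1 = 1
(C && B) && (B || !(C || (!(A || B) || A))) = 0 && 1 = 0
!((C && B) && (B || !(C || (!(A || B) || A)))) = !0 = 1
(!!(((C && A) && A) && B) && C) || !((C && B) && (B || !(C || (!(A || B) || A)))) = 0 || 1 = 1

1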